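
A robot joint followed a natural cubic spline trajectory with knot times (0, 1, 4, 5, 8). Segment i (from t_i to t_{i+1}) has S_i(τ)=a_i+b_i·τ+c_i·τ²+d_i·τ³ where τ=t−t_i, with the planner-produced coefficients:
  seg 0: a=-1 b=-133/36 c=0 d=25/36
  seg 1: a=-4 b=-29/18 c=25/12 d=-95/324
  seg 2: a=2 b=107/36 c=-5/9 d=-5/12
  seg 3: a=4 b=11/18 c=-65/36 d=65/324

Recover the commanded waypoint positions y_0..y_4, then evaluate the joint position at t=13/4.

y_0 = S_0(0) = a_0 = -1
y_1 = S_1(0) = a_1 = -4
y_2 = S_2(0) = a_2 = 2
y_3 = S_3(0) = a_3 = 4
y_4 = S_3(3) = -5
t_q=13/4 is in segment 1 (τ=9/4); S_1(τ)=-107/256

y_0=-1 y_1=-4 y_2=2 y_3=4 y_4=-5
S(13/4) = -107/256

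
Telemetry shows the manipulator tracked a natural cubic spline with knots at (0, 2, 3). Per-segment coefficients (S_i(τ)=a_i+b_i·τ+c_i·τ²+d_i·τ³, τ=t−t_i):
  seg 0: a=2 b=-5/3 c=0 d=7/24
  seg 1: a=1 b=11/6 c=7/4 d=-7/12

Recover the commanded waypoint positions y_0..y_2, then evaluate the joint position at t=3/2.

y_0=2 y_1=1 y_2=4
S(3/2) = 31/64

y_0 = S_0(0) = a_0 = 2
y_1 = S_1(0) = a_1 = 1
y_2 = S_1(1) = 4
t_q=3/2 is in segment 0 (τ=3/2); S_0(τ)=31/64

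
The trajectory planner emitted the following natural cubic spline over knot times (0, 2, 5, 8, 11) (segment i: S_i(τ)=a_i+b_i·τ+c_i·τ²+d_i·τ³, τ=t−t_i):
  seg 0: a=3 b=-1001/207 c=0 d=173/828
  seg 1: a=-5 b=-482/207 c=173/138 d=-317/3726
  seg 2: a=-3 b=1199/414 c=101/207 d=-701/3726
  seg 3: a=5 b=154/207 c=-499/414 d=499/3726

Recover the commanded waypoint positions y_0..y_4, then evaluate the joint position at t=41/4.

y_0 = S_0(0) = a_0 = 3
y_1 = S_1(0) = a_1 = -5
y_2 = S_2(0) = a_2 = -3
y_3 = S_3(0) = a_3 = 5
y_4 = S_3(3) = 0
t_q=41/4 is in segment 3 (τ=9/4); S_3(τ)=6175/2944

y_0=3 y_1=-5 y_2=-3 y_3=5 y_4=0
S(41/4) = 6175/2944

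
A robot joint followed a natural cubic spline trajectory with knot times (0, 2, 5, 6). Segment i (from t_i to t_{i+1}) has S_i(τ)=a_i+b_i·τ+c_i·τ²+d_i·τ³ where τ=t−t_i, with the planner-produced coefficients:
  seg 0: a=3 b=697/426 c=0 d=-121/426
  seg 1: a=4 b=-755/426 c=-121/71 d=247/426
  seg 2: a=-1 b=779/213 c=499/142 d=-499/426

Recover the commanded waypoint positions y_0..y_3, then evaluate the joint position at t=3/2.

y_0 = S_0(0) = a_0 = 3
y_1 = S_1(0) = a_1 = 4
y_2 = S_2(0) = a_2 = -1
y_3 = S_2(1) = 5
t_q=3/2 is in segment 0 (τ=3/2); S_0(τ)=5107/1136

y_0=3 y_1=4 y_2=-1 y_3=5
S(3/2) = 5107/1136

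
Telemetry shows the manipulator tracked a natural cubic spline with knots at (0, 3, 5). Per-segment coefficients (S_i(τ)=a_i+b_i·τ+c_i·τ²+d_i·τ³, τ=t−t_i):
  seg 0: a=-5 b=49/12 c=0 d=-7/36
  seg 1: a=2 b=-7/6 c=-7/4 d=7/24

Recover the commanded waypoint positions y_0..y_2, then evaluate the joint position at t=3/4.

y_0=-5 y_1=2 y_2=-5
S(3/4) = -517/256

y_0 = S_0(0) = a_0 = -5
y_1 = S_1(0) = a_1 = 2
y_2 = S_1(2) = -5
t_q=3/4 is in segment 0 (τ=3/4); S_0(τ)=-517/256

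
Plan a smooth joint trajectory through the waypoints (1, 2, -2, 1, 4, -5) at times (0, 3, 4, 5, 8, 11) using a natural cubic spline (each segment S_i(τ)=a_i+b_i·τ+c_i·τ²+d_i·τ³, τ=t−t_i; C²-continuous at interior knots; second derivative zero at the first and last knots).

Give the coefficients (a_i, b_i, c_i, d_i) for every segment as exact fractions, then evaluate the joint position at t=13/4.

  seg 0: a=1 b=2366/867 c=0 d=-2077/7803
  seg 1: a=2 b=-3865/867 c=-2077/867 d=2474/867
  seg 2: a=-2 b=-199/289 c=5345/867 d=-2147/867
  seg 3: a=1 b=3652/867 c=-1096/867 d=503/7803
  seg 4: a=4 b=-1415/867 c=-593/867 d=593/7803
S(13/4) = 7217/9248

Δ: Δ0=1/3, Δ1=-4, Δ2=3, Δ3=1, Δ4=-3
row 1: diag=8, rhs=-26; c'=1/8, d'=-13/4
row 2: denom=4−1·1/8=31/8; d'=(42−1·-13/4)/(31/8)=362/31
row 3: denom=8−1·8/31=240/31; d'=(-12−1·362/31)/(240/31)=-367/120
row 4: denom=12−3·31/80=867/80; d'=(-24−3·-367/120)/(867/80)=-1186/867
back: M4=-1186/867
back: M3=-367/120−31/80·-1186/867=-2192/867
back: M2=362/31−8/31·-2192/867=10690/867
back: M1=-13/4−1/8·10690/867=-4154/867
M: M0=0, M1=-4154/867, M2=10690/867, M3=-2192/867, M4=-1186/867, M5=0
seg 0: a=1, c=M0/2=0, d=(M1−M0)/(6·3)=-2077/7803, b=Δ0−h0·(2M0+M1)/6=2366/867
seg 1: a=2, c=M1/2=-2077/867, d=(M2−M1)/(6·1)=2474/867, b=Δ1−h1·(2M1+M2)/6=-3865/867
seg 2: a=-2, c=M2/2=5345/867, d=(M3−M2)/(6·1)=-2147/867, b=Δ2−h2·(2M2+M3)/6=-199/289
seg 3: a=1, c=M3/2=-1096/867, d=(M4−M3)/(6·3)=503/7803, b=Δ3−h3·(2M3+M4)/6=3652/867
seg 4: a=4, c=M4/2=-593/867, d=(M5−M4)/(6·3)=593/7803, b=Δ4−h4·(2M4+M5)/6=-1415/867
t_q=13/4 → seg 1, τ=1/4; S=2+-3865/867·τ+-2077/867·τ²+2474/867·τ³=7217/9248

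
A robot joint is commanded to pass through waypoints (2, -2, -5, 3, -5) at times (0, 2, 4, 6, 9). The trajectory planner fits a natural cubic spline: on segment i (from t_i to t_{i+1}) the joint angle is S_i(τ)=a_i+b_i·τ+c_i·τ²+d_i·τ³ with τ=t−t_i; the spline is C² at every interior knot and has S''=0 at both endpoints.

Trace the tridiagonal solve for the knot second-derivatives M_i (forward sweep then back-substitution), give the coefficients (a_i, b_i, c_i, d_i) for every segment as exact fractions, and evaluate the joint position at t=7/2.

  seg 0: a=2 b=-352/213 c=0 d=-37/426
  seg 1: a=-2 b=-574/213 c=-37/71 d=953/1704
  seg 2: a=-5 b=823/426 c=805/284 d=-767/852
  seg 3: a=3 b=1051/426 c=-729/284 d=81/284
S(7/2) = -24207/4544

Δ: Δ0=-2, Δ1=-3/2, Δ2=4, Δ3=-8/3
row 1: diag=8, rhs=3; c'=1/4, d'=3/8
row 2: denom=8−2·1/4=15/2; d'=(33−2·3/8)/(15/2)=43/10
row 3: denom=10−2·4/15=142/15; d'=(-40−2·43/10)/(142/15)=-729/142
back: M3=-729/142
back: M2=43/10−4/15·-729/142=805/142
back: M1=3/8−1/4·805/142=-74/71
M: M0=0, M1=-74/71, M2=805/142, M3=-729/142, M4=0
seg 0: a=2, c=M0/2=0, d=(M1−M0)/(6·2)=-37/426, b=Δ0−h0·(2M0+M1)/6=-352/213
seg 1: a=-2, c=M1/2=-37/71, d=(M2−M1)/(6·2)=953/1704, b=Δ1−h1·(2M1+M2)/6=-574/213
seg 2: a=-5, c=M2/2=805/284, d=(M3−M2)/(6·2)=-767/852, b=Δ2−h2·(2M2+M3)/6=823/426
seg 3: a=3, c=M3/2=-729/284, d=(M4−M3)/(6·3)=81/284, b=Δ3−h3·(2M3+M4)/6=1051/426
t_q=7/2 → seg 1, τ=3/2; S=-2+-574/213·τ+-37/71·τ²+953/1704·τ³=-24207/4544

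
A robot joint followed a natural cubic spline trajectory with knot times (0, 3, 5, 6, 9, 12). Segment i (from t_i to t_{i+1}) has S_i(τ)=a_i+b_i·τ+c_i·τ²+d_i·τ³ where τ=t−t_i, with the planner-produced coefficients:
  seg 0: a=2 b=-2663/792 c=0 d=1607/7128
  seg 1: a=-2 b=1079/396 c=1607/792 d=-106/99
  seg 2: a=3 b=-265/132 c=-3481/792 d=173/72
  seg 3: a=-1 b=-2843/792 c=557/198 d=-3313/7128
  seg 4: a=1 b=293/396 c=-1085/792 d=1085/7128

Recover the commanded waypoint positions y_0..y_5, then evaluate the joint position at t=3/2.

y_0=2 y_1=-2 y_2=3 y_3=-1 y_4=1 y_5=-5
S(3/2) = -1607/704

y_0 = S_0(0) = a_0 = 2
y_1 = S_1(0) = a_1 = -2
y_2 = S_2(0) = a_2 = 3
y_3 = S_3(0) = a_3 = -1
y_4 = S_4(0) = a_4 = 1
y_5 = S_4(3) = -5
t_q=3/2 is in segment 0 (τ=3/2); S_0(τ)=-1607/704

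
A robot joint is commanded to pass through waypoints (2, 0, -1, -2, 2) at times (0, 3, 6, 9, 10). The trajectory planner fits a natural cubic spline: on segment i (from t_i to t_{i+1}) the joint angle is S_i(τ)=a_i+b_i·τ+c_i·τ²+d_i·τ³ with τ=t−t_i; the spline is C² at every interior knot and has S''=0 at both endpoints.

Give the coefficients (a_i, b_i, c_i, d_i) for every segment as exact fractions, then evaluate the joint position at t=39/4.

  seg 0: a=2 b=-71/81 c=0 d=17/729
  seg 1: a=0 b=-20/81 c=17/81 d=-58/729
  seg 2: a=-1 b=-92/81 c=-41/81 d=188/729
  seg 3: a=-2 b=226/81 c=49/27 d=-49/81
S(39/4) = 1483/1728

Δ: Δ0=-2/3, Δ1=-1/3, Δ2=-1/3, Δ3=4
row 1: diag=12, rhs=2; c'=1/4, d'=1/6
row 2: denom=12−3·1/4=45/4; d'=(0−3·1/6)/(45/4)=-2/45
row 3: denom=8−3·4/15=36/5; d'=(26−3·-2/45)/(36/5)=98/27
back: M3=98/27
back: M2=-2/45−4/15·98/27=-82/81
back: M1=1/6−1/4·-82/81=34/81
M: M0=0, M1=34/81, M2=-82/81, M3=98/27, M4=0
seg 0: a=2, c=M0/2=0, d=(M1−M0)/(6·3)=17/729, b=Δ0−h0·(2M0+M1)/6=-71/81
seg 1: a=0, c=M1/2=17/81, d=(M2−M1)/(6·3)=-58/729, b=Δ1−h1·(2M1+M2)/6=-20/81
seg 2: a=-1, c=M2/2=-41/81, d=(M3−M2)/(6·3)=188/729, b=Δ2−h2·(2M2+M3)/6=-92/81
seg 3: a=-2, c=M3/2=49/27, d=(M4−M3)/(6·1)=-49/81, b=Δ3−h3·(2M3+M4)/6=226/81
t_q=39/4 → seg 3, τ=3/4; S=-2+226/81·τ+49/27·τ²+-49/81·τ³=1483/1728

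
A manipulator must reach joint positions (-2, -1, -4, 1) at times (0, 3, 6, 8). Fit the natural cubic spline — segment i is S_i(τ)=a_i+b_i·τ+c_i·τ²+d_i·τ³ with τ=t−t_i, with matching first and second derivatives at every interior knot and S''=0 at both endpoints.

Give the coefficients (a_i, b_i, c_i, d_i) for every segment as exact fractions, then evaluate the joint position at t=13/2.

  seg 0: a=-2 b=217/222 c=0 d=-143/1998
  seg 1: a=-1 b=-106/111 c=-143/222 d=419/1998
  seg 2: a=-4 b=187/222 c=46/37 d=-23/111
S(13/2) = -975/296

Δ: Δ0=1/3, Δ1=-1, Δ2=5/2
row 1: diag=12, rhs=-8; c'=1/4, d'=-2/3
row 2: denom=10−3·1/4=37/4; d'=(21−3·-2/3)/(37/4)=92/37
back: M2=92/37
back: M1=-2/3−1/4·92/37=-143/111
M: M0=0, M1=-143/111, M2=92/37, M3=0
seg 0: a=-2, c=M0/2=0, d=(M1−M0)/(6·3)=-143/1998, b=Δ0−h0·(2M0+M1)/6=217/222
seg 1: a=-1, c=M1/2=-143/222, d=(M2−M1)/(6·3)=419/1998, b=Δ1−h1·(2M1+M2)/6=-106/111
seg 2: a=-4, c=M2/2=46/37, d=(M3−M2)/(6·2)=-23/111, b=Δ2−h2·(2M2+M3)/6=187/222
t_q=13/2 → seg 2, τ=1/2; S=-4+187/222·τ+46/37·τ²+-23/111·τ³=-975/296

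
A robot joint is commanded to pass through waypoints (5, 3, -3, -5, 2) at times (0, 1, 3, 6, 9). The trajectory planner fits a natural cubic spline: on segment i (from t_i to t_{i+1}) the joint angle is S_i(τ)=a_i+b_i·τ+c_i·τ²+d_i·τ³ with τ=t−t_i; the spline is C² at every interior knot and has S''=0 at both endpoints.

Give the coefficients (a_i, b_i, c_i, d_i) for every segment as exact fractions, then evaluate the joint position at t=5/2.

Δ: Δ0=-2, Δ1=-3, Δ2=-2/3, Δ3=7/3
row 1: diag=6, rhs=-6; c'=1/3, d'=-1
row 2: denom=10−2·1/3=28/3; d'=(14−2·-1)/(28/3)=12/7
row 3: denom=12−3·9/28=309/28; d'=(18−3·12/7)/(309/28)=120/103
back: M3=120/103
back: M2=12/7−9/28·120/103=138/103
back: M1=-1−1/3·138/103=-149/103
M: M0=0, M1=-149/103, M2=138/103, M3=120/103, M4=0
seg 0: a=5, c=M0/2=0, d=(M1−M0)/(6·1)=-149/618, b=Δ0−h0·(2M0+M1)/6=-1087/618
seg 1: a=3, c=M1/2=-149/206, d=(M2−M1)/(6·2)=287/1236, b=Δ1−h1·(2M1+M2)/6=-767/309
seg 2: a=-3, c=M2/2=69/103, d=(M3−M2)/(6·3)=-1/103, b=Δ2−h2·(2M2+M3)/6=-800/309
seg 3: a=-5, c=M3/2=60/103, d=(M4−M3)/(6·3)=-20/309, b=Δ3−h3·(2M3+M4)/6=361/309
t_q=5/2 → seg 1, τ=3/2; S=3+-767/309·τ+-149/206·τ²+287/1236·τ³=-5165/3296

  seg 0: a=5 b=-1087/618 c=0 d=-149/618
  seg 1: a=3 b=-767/309 c=-149/206 d=287/1236
  seg 2: a=-3 b=-800/309 c=69/103 d=-1/103
  seg 3: a=-5 b=361/309 c=60/103 d=-20/309
S(5/2) = -5165/3296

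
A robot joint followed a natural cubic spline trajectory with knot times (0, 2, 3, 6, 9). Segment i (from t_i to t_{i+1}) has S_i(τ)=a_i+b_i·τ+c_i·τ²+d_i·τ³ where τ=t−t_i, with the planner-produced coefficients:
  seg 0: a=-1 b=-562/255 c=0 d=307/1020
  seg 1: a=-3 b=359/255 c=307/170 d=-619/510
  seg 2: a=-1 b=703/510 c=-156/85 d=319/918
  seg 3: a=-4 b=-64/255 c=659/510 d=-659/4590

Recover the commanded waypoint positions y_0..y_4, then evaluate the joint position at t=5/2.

y_0 = S_0(0) = a_0 = -1
y_1 = S_1(0) = a_1 = -3
y_2 = S_2(0) = a_2 = -1
y_3 = S_3(0) = a_3 = -4
y_4 = S_3(3) = 3
t_q=5/2 is in segment 1 (τ=1/2); S_1(τ)=-543/272

y_0=-1 y_1=-3 y_2=-1 y_3=-4 y_4=3
S(5/2) = -543/272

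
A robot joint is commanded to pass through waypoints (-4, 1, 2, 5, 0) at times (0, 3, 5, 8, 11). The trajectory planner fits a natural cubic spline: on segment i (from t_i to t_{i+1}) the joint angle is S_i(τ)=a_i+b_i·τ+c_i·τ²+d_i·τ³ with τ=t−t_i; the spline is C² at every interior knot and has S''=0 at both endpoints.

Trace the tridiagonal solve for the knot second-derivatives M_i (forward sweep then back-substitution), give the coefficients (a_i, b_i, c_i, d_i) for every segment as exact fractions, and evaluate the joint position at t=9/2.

  seg 0: a=-4 b=1495/708 c=0 d=-35/708
  seg 1: a=1 b=275/354 c=-105/236 d=217/1416
  seg 2: a=2 b=148/177 c=28/59 d=-223/1593
  seg 3: a=5 b=-17/177 c=-139/177 d=139/1593
S(9/2) = 6349/3776

Δ: Δ0=5/3, Δ1=1/2, Δ2=1, Δ3=-5/3
row 1: diag=10, rhs=-7; c'=1/5, d'=-7/10
row 2: denom=10−2·1/5=48/5; d'=(3−2·-7/10)/(48/5)=11/24
row 3: denom=12−3·5/16=177/16; d'=(-16−3·11/24)/(177/16)=-278/177
back: M3=-278/177
back: M2=11/24−5/16·-278/177=56/59
back: M1=-7/10−1/5·56/59=-105/118
M: M0=0, M1=-105/118, M2=56/59, M3=-278/177, M4=0
seg 0: a=-4, c=M0/2=0, d=(M1−M0)/(6·3)=-35/708, b=Δ0−h0·(2M0+M1)/6=1495/708
seg 1: a=1, c=M1/2=-105/236, d=(M2−M1)/(6·2)=217/1416, b=Δ1−h1·(2M1+M2)/6=275/354
seg 2: a=2, c=M2/2=28/59, d=(M3−M2)/(6·3)=-223/1593, b=Δ2−h2·(2M2+M3)/6=148/177
seg 3: a=5, c=M3/2=-139/177, d=(M4−M3)/(6·3)=139/1593, b=Δ3−h3·(2M3+M4)/6=-17/177
t_q=9/2 → seg 1, τ=3/2; S=1+275/354·τ+-105/236·τ²+217/1416·τ³=6349/3776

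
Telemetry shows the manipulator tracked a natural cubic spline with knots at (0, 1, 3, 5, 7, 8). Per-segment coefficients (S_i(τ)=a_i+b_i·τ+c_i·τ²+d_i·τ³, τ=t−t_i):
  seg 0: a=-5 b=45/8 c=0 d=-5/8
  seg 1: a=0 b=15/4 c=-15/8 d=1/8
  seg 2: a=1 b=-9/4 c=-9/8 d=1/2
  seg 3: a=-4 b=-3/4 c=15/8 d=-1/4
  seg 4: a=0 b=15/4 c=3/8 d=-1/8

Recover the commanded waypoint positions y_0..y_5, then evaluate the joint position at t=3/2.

y_0 = S_0(0) = a_0 = -5
y_1 = S_1(0) = a_1 = 0
y_2 = S_2(0) = a_2 = 1
y_3 = S_3(0) = a_3 = -4
y_4 = S_4(0) = a_4 = 0
y_5 = S_4(1) = 4
t_q=3/2 is in segment 1 (τ=1/2); S_1(τ)=91/64

y_0=-5 y_1=0 y_2=1 y_3=-4 y_4=0 y_5=4
S(3/2) = 91/64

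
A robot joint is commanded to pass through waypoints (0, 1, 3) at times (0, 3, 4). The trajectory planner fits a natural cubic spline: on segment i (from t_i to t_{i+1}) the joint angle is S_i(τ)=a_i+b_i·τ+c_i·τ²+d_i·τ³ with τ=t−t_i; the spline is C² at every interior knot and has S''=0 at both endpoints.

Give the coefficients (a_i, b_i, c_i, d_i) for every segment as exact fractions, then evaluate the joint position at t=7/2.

Δ: Δ0=1/3, Δ1=2
row 1: diag=8, rhs=10; c'=1/8, d'=5/4
back: M1=5/4
M: M0=0, M1=5/4, M2=0
seg 0: a=0, c=M0/2=0, d=(M1−M0)/(6·3)=5/72, b=Δ0−h0·(2M0+M1)/6=-7/24
seg 1: a=1, c=M1/2=5/8, d=(M2−M1)/(6·1)=-5/24, b=Δ1−h1·(2M1+M2)/6=19/12
t_q=7/2 → seg 1, τ=1/2; S=1+19/12·τ+5/8·τ²+-5/24·τ³=123/64

  seg 0: a=0 b=-7/24 c=0 d=5/72
  seg 1: a=1 b=19/12 c=5/8 d=-5/24
S(7/2) = 123/64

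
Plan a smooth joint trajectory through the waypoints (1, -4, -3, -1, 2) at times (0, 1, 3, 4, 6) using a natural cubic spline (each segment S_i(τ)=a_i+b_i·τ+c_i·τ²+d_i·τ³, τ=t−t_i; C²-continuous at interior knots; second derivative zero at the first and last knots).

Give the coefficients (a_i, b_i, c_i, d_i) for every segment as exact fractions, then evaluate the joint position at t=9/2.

Δ: Δ0=-5, Δ1=1/2, Δ2=2, Δ3=3/2
row 1: diag=6, rhs=33; c'=1/3, d'=11/2
row 2: denom=6−2·1/3=16/3; d'=(9−2·11/2)/(16/3)=-3/8
row 3: denom=6−1·3/16=93/16; d'=(-3−1·-3/8)/(93/16)=-14/31
back: M3=-14/31
back: M2=-3/8−3/16·-14/31=-9/31
back: M1=11/2−1/3·-9/31=347/62
M: M0=0, M1=347/62, M2=-9/31, M3=-14/31, M4=0
seg 0: a=1, c=M0/2=0, d=(M1−M0)/(6·1)=347/372, b=Δ0−h0·(2M0+M1)/6=-2207/372
seg 1: a=-4, c=M1/2=347/124, d=(M2−M1)/(6·2)=-365/744, b=Δ1−h1·(2M1+M2)/6=-583/186
seg 2: a=-3, c=M2/2=-9/62, d=(M3−M2)/(6·1)=-5/186, b=Δ2−h2·(2M2+M3)/6=202/93
seg 3: a=-1, c=M3/2=-7/31, d=(M4−M3)/(6·2)=7/186, b=Δ3−h3·(2M3+M4)/6=335/186
t_q=9/2 → seg 3, τ=1/2; S=-1+335/186·τ+-7/31·τ²+7/186·τ³=-75/496

  seg 0: a=1 b=-2207/372 c=0 d=347/372
  seg 1: a=-4 b=-583/186 c=347/124 d=-365/744
  seg 2: a=-3 b=202/93 c=-9/62 d=-5/186
  seg 3: a=-1 b=335/186 c=-7/31 d=7/186
S(9/2) = -75/496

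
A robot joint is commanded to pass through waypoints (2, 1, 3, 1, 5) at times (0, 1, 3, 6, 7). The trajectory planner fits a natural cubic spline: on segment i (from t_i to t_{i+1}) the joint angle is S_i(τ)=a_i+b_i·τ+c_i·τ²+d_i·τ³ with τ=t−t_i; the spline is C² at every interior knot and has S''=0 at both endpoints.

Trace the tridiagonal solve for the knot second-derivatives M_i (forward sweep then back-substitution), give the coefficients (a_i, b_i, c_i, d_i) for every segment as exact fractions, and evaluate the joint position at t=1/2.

Δ: Δ0=-1, Δ1=1, Δ2=-2/3, Δ3=4
row 1: diag=6, rhs=12; c'=1/3, d'=2
row 2: denom=10−2·1/3=28/3; d'=(-10−2·2)/(28/3)=-3/2
row 3: denom=8−3·9/28=197/28; d'=(28−3·-3/2)/(197/28)=910/197
back: M3=910/197
back: M2=-3/2−9/28·910/197=-588/197
back: M1=2−1/3·-588/197=590/197
M: M0=0, M1=590/197, M2=-588/197, M3=910/197, M4=0
seg 0: a=2, c=M0/2=0, d=(M1−M0)/(6·1)=295/591, b=Δ0−h0·(2M0+M1)/6=-886/591
seg 1: a=1, c=M1/2=295/197, d=(M2−M1)/(6·2)=-589/1182, b=Δ1−h1·(2M1+M2)/6=-1/591
seg 2: a=3, c=M2/2=-294/197, d=(M3−M2)/(6·3)=749/1773, b=Δ2−h2·(2M2+M3)/6=5/591
seg 3: a=1, c=M3/2=455/197, d=(M4−M3)/(6·1)=-455/591, b=Δ3−h3·(2M3+M4)/6=1454/591
t_q=1/2 → seg 0, τ=1/2; S=2+-886/591·τ+0·τ²+295/591·τ³=2069/1576

  seg 0: a=2 b=-886/591 c=0 d=295/591
  seg 1: a=1 b=-1/591 c=295/197 d=-589/1182
  seg 2: a=3 b=5/591 c=-294/197 d=749/1773
  seg 3: a=1 b=1454/591 c=455/197 d=-455/591
S(1/2) = 2069/1576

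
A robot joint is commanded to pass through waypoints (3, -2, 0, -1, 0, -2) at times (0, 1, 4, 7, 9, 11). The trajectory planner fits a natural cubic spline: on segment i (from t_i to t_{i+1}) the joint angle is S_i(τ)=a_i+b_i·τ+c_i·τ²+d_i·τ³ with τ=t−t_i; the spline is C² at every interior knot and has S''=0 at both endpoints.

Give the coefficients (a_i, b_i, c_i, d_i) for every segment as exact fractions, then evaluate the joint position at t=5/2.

  seg 0: a=3 b=-35255/6036 c=0 d=5075/6036
  seg 1: a=-2 b=-10015/3018 c=5075/2012 d=-7207/18108
  seg 2: a=0 b=6457/6036 c=-533/503 d=397/2012
  seg 3: a=-1 b=119/3018 c=1441/2012 d=-2933/12072
  seg 4: a=0 b=-17/1509 c=-373/503 d=373/3018
S(5/2) = -42583/16096

Δ: Δ0=-5, Δ1=2/3, Δ2=-1/3, Δ3=1/2, Δ4=-1
row 1: diag=8, rhs=34; c'=3/8, d'=17/4
row 2: denom=12−3·3/8=87/8; d'=(-6−3·17/4)/(87/8)=-50/29
row 3: denom=10−3·8/29=266/29; d'=(5−3·-50/29)/(266/29)=295/266
row 4: denom=8−2·29/133=1006/133; d'=(-9−2·295/266)/(1006/133)=-746/503
back: M4=-746/503
back: M3=295/266−29/133·-746/503=1441/1006
back: M2=-50/29−8/29·1441/1006=-1066/503
back: M1=17/4−3/8·-1066/503=5075/1006
M: M0=0, M1=5075/1006, M2=-1066/503, M3=1441/1006, M4=-746/503, M5=0
seg 0: a=3, c=M0/2=0, d=(M1−M0)/(6·1)=5075/6036, b=Δ0−h0·(2M0+M1)/6=-35255/6036
seg 1: a=-2, c=M1/2=5075/2012, d=(M2−M1)/(6·3)=-7207/18108, b=Δ1−h1·(2M1+M2)/6=-10015/3018
seg 2: a=0, c=M2/2=-533/503, d=(M3−M2)/(6·3)=397/2012, b=Δ2−h2·(2M2+M3)/6=6457/6036
seg 3: a=-1, c=M3/2=1441/2012, d=(M4−M3)/(6·2)=-2933/12072, b=Δ3−h3·(2M3+M4)/6=119/3018
seg 4: a=0, c=M4/2=-373/503, d=(M5−M4)/(6·2)=373/3018, b=Δ4−h4·(2M4+M5)/6=-17/1509
t_q=5/2 → seg 1, τ=3/2; S=-2+-10015/3018·τ+5075/2012·τ²+-7207/18108·τ³=-42583/16096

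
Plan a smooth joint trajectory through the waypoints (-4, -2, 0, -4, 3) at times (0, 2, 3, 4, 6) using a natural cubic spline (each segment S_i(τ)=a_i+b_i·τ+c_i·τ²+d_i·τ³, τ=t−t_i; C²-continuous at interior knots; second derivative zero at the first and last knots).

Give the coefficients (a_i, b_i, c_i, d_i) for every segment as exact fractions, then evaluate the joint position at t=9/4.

Δ: Δ0=1, Δ1=2, Δ2=-4, Δ3=7/2
row 1: diag=6, rhs=6; c'=1/6, d'=1
row 2: denom=4−1·1/6=23/6; d'=(-36−1·1)/(23/6)=-222/23
row 3: denom=6−1·6/23=132/23; d'=(45−1·-222/23)/(132/23)=419/44
back: M3=419/44
back: M2=-222/23−6/23·419/44=-267/22
back: M1=1−1/6·-267/22=133/44
M: M0=0, M1=133/44, M2=-267/22, M3=419/44, M4=0
seg 0: a=-4, c=M0/2=0, d=(M1−M0)/(6·2)=133/528, b=Δ0−h0·(2M0+M1)/6=-1/132
seg 1: a=-2, c=M1/2=133/88, d=(M2−M1)/(6·1)=-667/264, b=Δ1−h1·(2M1+M2)/6=199/66
seg 2: a=0, c=M2/2=-267/44, d=(M3−M2)/(6·1)=953/264, b=Δ2−h2·(2M2+M3)/6=-37/24
seg 3: a=-4, c=M3/2=419/88, d=(M4−M3)/(6·2)=-419/528, b=Δ3−h3·(2M3+M4)/6=-94/33
t_q=9/4 → seg 1, τ=1/4; S=-2+199/66·τ+133/88·τ²+-667/264·τ³=-6709/5632

  seg 0: a=-4 b=-1/132 c=0 d=133/528
  seg 1: a=-2 b=199/66 c=133/88 d=-667/264
  seg 2: a=0 b=-37/24 c=-267/44 d=953/264
  seg 3: a=-4 b=-94/33 c=419/88 d=-419/528
S(9/4) = -6709/5632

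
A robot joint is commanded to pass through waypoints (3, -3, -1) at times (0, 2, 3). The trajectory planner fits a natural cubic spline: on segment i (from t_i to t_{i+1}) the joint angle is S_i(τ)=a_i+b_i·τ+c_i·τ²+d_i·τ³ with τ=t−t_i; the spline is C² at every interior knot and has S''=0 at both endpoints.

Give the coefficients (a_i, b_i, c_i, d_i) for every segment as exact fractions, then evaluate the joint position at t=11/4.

Δ: Δ0=-3, Δ1=2
row 1: diag=6, rhs=30; c'=1/6, d'=5
back: M1=5
M: M0=0, M1=5, M2=0
seg 0: a=3, c=M0/2=0, d=(M1−M0)/(6·2)=5/12, b=Δ0−h0·(2M0+M1)/6=-14/3
seg 1: a=-3, c=M1/2=5/2, d=(M2−M1)/(6·1)=-5/6, b=Δ1−h1·(2M1+M2)/6=1/3
t_q=11/4 → seg 1, τ=3/4; S=-3+1/3·τ+5/2·τ²+-5/6·τ³=-217/128

  seg 0: a=3 b=-14/3 c=0 d=5/12
  seg 1: a=-3 b=1/3 c=5/2 d=-5/6
S(11/4) = -217/128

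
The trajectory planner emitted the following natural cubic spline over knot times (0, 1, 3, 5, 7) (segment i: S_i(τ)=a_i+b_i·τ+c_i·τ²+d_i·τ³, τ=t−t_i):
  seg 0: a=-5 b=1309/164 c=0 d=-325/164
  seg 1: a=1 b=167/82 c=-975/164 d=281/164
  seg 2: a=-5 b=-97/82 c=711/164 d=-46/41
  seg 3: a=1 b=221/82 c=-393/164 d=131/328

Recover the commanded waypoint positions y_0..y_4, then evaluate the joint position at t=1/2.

y_0=-5 y_1=1 y_2=-5 y_3=1 y_4=0
S(1/2) = -1649/1312

y_0 = S_0(0) = a_0 = -5
y_1 = S_1(0) = a_1 = 1
y_2 = S_2(0) = a_2 = -5
y_3 = S_3(0) = a_3 = 1
y_4 = S_3(2) = 0
t_q=1/2 is in segment 0 (τ=1/2); S_0(τ)=-1649/1312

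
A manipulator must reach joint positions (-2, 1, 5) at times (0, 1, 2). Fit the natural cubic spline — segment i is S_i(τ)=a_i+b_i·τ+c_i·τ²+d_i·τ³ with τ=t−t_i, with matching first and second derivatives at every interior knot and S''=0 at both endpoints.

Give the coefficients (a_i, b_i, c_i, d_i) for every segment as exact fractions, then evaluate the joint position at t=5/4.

  seg 0: a=-2 b=11/4 c=0 d=1/4
  seg 1: a=1 b=7/2 c=3/4 d=-1/4
S(5/4) = 491/256

Δ: Δ0=3, Δ1=4
row 1: diag=4, rhs=6; c'=1/4, d'=3/2
back: M1=3/2
M: M0=0, M1=3/2, M2=0
seg 0: a=-2, c=M0/2=0, d=(M1−M0)/(6·1)=1/4, b=Δ0−h0·(2M0+M1)/6=11/4
seg 1: a=1, c=M1/2=3/4, d=(M2−M1)/(6·1)=-1/4, b=Δ1−h1·(2M1+M2)/6=7/2
t_q=5/4 → seg 1, τ=1/4; S=1+7/2·τ+3/4·τ²+-1/4·τ³=491/256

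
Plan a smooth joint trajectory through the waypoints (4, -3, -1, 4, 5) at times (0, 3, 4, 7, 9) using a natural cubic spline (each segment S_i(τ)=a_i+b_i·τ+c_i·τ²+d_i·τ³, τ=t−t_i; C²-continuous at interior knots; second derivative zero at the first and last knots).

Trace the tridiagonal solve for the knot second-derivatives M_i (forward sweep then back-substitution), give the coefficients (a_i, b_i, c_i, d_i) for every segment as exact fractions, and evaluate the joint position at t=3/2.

  seg 0: a=4 b=-1483/372 c=0 d=205/1116
  seg 1: a=-3 b=181/186 c=205/124 d=-233/372
  seg 2: a=-1 b=893/372 c=-7/31 d=-7/1116
  seg 3: a=4 b=163/186 c=-35/124 d=35/744
S(3/2) = -1349/992

Δ: Δ0=-7/3, Δ1=2, Δ2=5/3, Δ3=1/2
row 1: diag=8, rhs=26; c'=1/8, d'=13/4
row 2: denom=8−1·1/8=63/8; d'=(-2−1·13/4)/(63/8)=-2/3
row 3: denom=10−3·8/21=62/7; d'=(-7−3·-2/3)/(62/7)=-35/62
back: M3=-35/62
back: M2=-2/3−8/21·-35/62=-14/31
back: M1=13/4−1/8·-14/31=205/62
M: M0=0, M1=205/62, M2=-14/31, M3=-35/62, M4=0
seg 0: a=4, c=M0/2=0, d=(M1−M0)/(6·3)=205/1116, b=Δ0−h0·(2M0+M1)/6=-1483/372
seg 1: a=-3, c=M1/2=205/124, d=(M2−M1)/(6·1)=-233/372, b=Δ1−h1·(2M1+M2)/6=181/186
seg 2: a=-1, c=M2/2=-7/31, d=(M3−M2)/(6·3)=-7/1116, b=Δ2−h2·(2M2+M3)/6=893/372
seg 3: a=4, c=M3/2=-35/124, d=(M4−M3)/(6·2)=35/744, b=Δ3−h3·(2M3+M4)/6=163/186
t_q=3/2 → seg 0, τ=3/2; S=4+-1483/372·τ+0·τ²+205/1116·τ³=-1349/992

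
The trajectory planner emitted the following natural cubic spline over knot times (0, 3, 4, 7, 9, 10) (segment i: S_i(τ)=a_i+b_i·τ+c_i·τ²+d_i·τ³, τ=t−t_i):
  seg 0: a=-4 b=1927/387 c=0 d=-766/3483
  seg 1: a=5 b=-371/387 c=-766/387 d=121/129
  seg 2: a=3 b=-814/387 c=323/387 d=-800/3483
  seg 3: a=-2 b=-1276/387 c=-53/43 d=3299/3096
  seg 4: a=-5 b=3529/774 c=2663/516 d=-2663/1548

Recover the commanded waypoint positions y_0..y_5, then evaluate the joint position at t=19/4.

y_0 = S_0(0) = a_0 = -4
y_1 = S_1(0) = a_1 = 5
y_2 = S_2(0) = a_2 = 3
y_3 = S_3(0) = a_3 = -2
y_4 = S_4(0) = a_4 = -5
y_5 = S_4(1) = 3
t_q=19/4 is in segment 2 (τ=3/4); S_2(τ)=1235/688

y_0=-4 y_1=5 y_2=3 y_3=-2 y_4=-5 y_5=3
S(19/4) = 1235/688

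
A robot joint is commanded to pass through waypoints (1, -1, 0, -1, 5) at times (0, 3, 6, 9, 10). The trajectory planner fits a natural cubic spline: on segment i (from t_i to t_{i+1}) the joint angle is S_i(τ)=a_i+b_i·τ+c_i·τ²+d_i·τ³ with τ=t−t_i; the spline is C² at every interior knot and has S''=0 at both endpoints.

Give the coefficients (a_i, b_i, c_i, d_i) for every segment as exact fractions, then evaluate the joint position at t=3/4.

  seg 0: a=1 b=-94/81 c=0 d=40/729
  seg 1: a=-1 b=26/81 c=40/81 d=-119/729
  seg 2: a=0 b=-91/81 c=-79/81 d=301/729
  seg 3: a=-1 b=338/81 c=74/27 d=-74/81
S(3/4) = 11/72

Δ: Δ0=-2/3, Δ1=1/3, Δ2=-1/3, Δ3=6
row 1: diag=12, rhs=6; c'=1/4, d'=1/2
row 2: denom=12−3·1/4=45/4; d'=(-4−3·1/2)/(45/4)=-22/45
row 3: denom=8−3·4/15=36/5; d'=(38−3·-22/45)/(36/5)=148/27
back: M3=148/27
back: M2=-22/45−4/15·148/27=-158/81
back: M1=1/2−1/4·-158/81=80/81
M: M0=0, M1=80/81, M2=-158/81, M3=148/27, M4=0
seg 0: a=1, c=M0/2=0, d=(M1−M0)/(6·3)=40/729, b=Δ0−h0·(2M0+M1)/6=-94/81
seg 1: a=-1, c=M1/2=40/81, d=(M2−M1)/(6·3)=-119/729, b=Δ1−h1·(2M1+M2)/6=26/81
seg 2: a=0, c=M2/2=-79/81, d=(M3−M2)/(6·3)=301/729, b=Δ2−h2·(2M2+M3)/6=-91/81
seg 3: a=-1, c=M3/2=74/27, d=(M4−M3)/(6·1)=-74/81, b=Δ3−h3·(2M3+M4)/6=338/81
t_q=3/4 → seg 0, τ=3/4; S=1+-94/81·τ+0·τ²+40/729·τ³=11/72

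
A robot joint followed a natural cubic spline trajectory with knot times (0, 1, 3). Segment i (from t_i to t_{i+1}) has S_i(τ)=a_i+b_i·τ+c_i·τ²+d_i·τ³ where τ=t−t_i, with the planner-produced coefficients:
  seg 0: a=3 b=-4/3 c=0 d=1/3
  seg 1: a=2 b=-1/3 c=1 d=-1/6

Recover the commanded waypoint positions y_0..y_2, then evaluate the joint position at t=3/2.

y_0 = S_0(0) = a_0 = 3
y_1 = S_1(0) = a_1 = 2
y_2 = S_1(2) = 4
t_q=3/2 is in segment 1 (τ=1/2); S_1(τ)=33/16

y_0=3 y_1=2 y_2=4
S(3/2) = 33/16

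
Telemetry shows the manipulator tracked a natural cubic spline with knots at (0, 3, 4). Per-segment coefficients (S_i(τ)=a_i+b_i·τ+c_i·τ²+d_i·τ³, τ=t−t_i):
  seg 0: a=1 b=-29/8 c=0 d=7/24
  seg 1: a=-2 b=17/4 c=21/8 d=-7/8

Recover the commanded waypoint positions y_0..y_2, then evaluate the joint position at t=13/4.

y_0 = S_0(0) = a_0 = 1
y_1 = S_1(0) = a_1 = -2
y_2 = S_1(1) = 4
t_q=13/4 is in segment 1 (τ=1/4); S_1(τ)=-403/512

y_0=1 y_1=-2 y_2=4
S(13/4) = -403/512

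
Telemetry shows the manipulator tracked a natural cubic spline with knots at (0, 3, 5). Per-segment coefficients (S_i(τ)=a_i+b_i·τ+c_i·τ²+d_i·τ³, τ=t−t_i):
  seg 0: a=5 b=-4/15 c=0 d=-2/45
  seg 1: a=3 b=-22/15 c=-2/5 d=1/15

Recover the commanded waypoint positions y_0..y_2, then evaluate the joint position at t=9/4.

y_0=5 y_1=3 y_2=-1
S(9/4) = 623/160

y_0 = S_0(0) = a_0 = 5
y_1 = S_1(0) = a_1 = 3
y_2 = S_1(2) = -1
t_q=9/4 is in segment 0 (τ=9/4); S_0(τ)=623/160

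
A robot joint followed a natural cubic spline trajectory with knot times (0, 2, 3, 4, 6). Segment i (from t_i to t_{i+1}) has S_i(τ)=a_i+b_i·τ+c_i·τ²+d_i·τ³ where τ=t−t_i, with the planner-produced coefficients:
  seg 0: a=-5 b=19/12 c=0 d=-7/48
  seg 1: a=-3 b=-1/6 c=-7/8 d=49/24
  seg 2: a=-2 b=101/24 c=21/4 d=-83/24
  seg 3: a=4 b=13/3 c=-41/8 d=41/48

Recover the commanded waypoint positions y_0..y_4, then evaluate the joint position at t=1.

y_0=-5 y_1=-3 y_2=-2 y_3=4 y_4=-1
S(1) = -57/16

y_0 = S_0(0) = a_0 = -5
y_1 = S_1(0) = a_1 = -3
y_2 = S_2(0) = a_2 = -2
y_3 = S_3(0) = a_3 = 4
y_4 = S_3(2) = -1
t_q=1 is in segment 0 (τ=1); S_0(τ)=-57/16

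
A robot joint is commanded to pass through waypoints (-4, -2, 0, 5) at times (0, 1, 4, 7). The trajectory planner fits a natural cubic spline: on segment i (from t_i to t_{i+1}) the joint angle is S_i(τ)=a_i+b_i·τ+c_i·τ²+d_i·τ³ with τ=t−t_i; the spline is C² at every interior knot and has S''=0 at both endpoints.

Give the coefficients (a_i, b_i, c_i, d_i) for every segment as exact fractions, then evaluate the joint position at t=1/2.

  seg 0: a=-4 b=193/87 c=0 d=-19/87
  seg 1: a=-2 b=136/87 c=-19/29 d=31/261
  seg 2: a=0 b=73/87 c=12/29 d=-4/87
S(1/2) = -677/232

Δ: Δ0=2, Δ1=2/3, Δ2=5/3
row 1: diag=8, rhs=-8; c'=3/8, d'=-1
row 2: denom=12−3·3/8=87/8; d'=(6−3·-1)/(87/8)=24/29
back: M2=24/29
back: M1=-1−3/8·24/29=-38/29
M: M0=0, M1=-38/29, M2=24/29, M3=0
seg 0: a=-4, c=M0/2=0, d=(M1−M0)/(6·1)=-19/87, b=Δ0−h0·(2M0+M1)/6=193/87
seg 1: a=-2, c=M1/2=-19/29, d=(M2−M1)/(6·3)=31/261, b=Δ1−h1·(2M1+M2)/6=136/87
seg 2: a=0, c=M2/2=12/29, d=(M3−M2)/(6·3)=-4/87, b=Δ2−h2·(2M2+M3)/6=73/87
t_q=1/2 → seg 0, τ=1/2; S=-4+193/87·τ+0·τ²+-19/87·τ³=-677/232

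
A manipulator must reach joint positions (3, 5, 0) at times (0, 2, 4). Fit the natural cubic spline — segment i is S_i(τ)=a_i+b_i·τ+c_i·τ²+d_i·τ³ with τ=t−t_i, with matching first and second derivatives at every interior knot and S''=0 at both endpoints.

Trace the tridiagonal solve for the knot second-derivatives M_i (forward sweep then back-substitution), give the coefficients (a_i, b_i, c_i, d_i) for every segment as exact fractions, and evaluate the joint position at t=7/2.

  seg 0: a=3 b=15/8 c=0 d=-7/32
  seg 1: a=5 b=-3/4 c=-21/16 d=7/32
S(7/2) = 425/256

Δ: Δ0=1, Δ1=-5/2
row 1: diag=8, rhs=-21; c'=1/4, d'=-21/8
back: M1=-21/8
M: M0=0, M1=-21/8, M2=0
seg 0: a=3, c=M0/2=0, d=(M1−M0)/(6·2)=-7/32, b=Δ0−h0·(2M0+M1)/6=15/8
seg 1: a=5, c=M1/2=-21/16, d=(M2−M1)/(6·2)=7/32, b=Δ1−h1·(2M1+M2)/6=-3/4
t_q=7/2 → seg 1, τ=3/2; S=5+-3/4·τ+-21/16·τ²+7/32·τ³=425/256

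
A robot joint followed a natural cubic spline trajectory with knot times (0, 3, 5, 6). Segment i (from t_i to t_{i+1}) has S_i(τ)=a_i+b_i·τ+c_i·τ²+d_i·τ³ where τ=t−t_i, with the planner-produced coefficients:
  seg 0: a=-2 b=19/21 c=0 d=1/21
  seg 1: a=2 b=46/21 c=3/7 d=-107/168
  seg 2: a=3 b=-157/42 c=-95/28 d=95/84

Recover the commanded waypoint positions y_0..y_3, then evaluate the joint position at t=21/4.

y_0 = S_0(0) = a_0 = -2
y_1 = S_1(0) = a_1 = 2
y_2 = S_2(0) = a_2 = 3
y_3 = S_2(1) = -3
t_q=21/4 is in segment 2 (τ=1/4); S_2(τ)=479/256

y_0=-2 y_1=2 y_2=3 y_3=-3
S(21/4) = 479/256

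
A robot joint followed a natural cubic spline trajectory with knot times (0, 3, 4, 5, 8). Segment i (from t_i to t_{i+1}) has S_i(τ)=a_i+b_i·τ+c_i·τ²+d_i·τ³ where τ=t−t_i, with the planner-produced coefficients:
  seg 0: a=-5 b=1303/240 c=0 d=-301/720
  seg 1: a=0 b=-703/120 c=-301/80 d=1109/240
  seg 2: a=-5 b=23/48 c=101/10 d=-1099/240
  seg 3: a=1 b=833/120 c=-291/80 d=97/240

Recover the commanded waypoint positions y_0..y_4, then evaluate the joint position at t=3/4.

y_0=-5 y_1=0 y_2=-5 y_3=1 y_4=0
S(3/4) = -1131/1024

y_0 = S_0(0) = a_0 = -5
y_1 = S_1(0) = a_1 = 0
y_2 = S_2(0) = a_2 = -5
y_3 = S_3(0) = a_3 = 1
y_4 = S_3(3) = 0
t_q=3/4 is in segment 0 (τ=3/4); S_0(τ)=-1131/1024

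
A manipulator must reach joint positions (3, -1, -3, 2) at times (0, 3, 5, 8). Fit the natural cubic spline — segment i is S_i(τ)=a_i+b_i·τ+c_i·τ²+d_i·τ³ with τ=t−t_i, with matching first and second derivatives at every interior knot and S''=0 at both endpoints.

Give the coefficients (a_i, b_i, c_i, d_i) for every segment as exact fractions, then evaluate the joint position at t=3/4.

Δ: Δ0=-4/3, Δ1=-1, Δ2=5/3
row 1: diag=10, rhs=2; c'=1/5, d'=1/5
row 2: denom=10−2·1/5=48/5; d'=(16−2·1/5)/(48/5)=13/8
back: M2=13/8
back: M1=1/5−1/5·13/8=-1/8
M: M0=0, M1=-1/8, M2=13/8, M3=0
seg 0: a=3, c=M0/2=0, d=(M1−M0)/(6·3)=-1/144, b=Δ0−h0·(2M0+M1)/6=-61/48
seg 1: a=-1, c=M1/2=-1/16, d=(M2−M1)/(6·2)=7/48, b=Δ1−h1·(2M1+M2)/6=-35/24
seg 2: a=-3, c=M2/2=13/16, d=(M3−M2)/(6·3)=-13/144, b=Δ2−h2·(2M2+M3)/6=1/24
t_q=3/4 → seg 0, τ=3/4; S=3+-61/48·τ+0·τ²+-1/144·τ³=2093/1024

  seg 0: a=3 b=-61/48 c=0 d=-1/144
  seg 1: a=-1 b=-35/24 c=-1/16 d=7/48
  seg 2: a=-3 b=1/24 c=13/16 d=-13/144
S(3/4) = 2093/1024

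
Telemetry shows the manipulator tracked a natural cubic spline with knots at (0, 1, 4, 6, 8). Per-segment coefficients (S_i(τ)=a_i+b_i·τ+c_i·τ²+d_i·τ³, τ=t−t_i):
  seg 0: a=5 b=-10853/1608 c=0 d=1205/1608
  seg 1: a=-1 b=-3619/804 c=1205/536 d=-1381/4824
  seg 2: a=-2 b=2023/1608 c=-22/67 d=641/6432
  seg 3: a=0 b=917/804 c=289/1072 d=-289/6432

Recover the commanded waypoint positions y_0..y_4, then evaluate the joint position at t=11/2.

y_0=5 y_1=-1 y_2=-2 y_3=0 y_4=3
S(11/2) = -8839/17152

y_0 = S_0(0) = a_0 = 5
y_1 = S_1(0) = a_1 = -1
y_2 = S_2(0) = a_2 = -2
y_3 = S_3(0) = a_3 = 0
y_4 = S_3(2) = 3
t_q=11/2 is in segment 2 (τ=3/2); S_2(τ)=-8839/17152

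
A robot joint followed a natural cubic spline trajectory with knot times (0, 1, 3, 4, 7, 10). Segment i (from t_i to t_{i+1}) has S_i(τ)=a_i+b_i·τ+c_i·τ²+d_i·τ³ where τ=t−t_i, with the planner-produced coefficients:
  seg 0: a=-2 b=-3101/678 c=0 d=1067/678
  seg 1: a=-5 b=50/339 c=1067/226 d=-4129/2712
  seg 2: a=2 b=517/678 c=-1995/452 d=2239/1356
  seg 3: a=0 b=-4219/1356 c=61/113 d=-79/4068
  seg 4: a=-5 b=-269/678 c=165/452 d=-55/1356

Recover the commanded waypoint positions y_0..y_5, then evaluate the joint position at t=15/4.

y_0 = S_0(0) = a_0 = -2
y_1 = S_1(0) = a_1 = -5
y_2 = S_2(0) = a_2 = 2
y_3 = S_3(0) = a_3 = 0
y_4 = S_4(0) = a_4 = -5
y_5 = S_4(3) = -4
t_q=15/4 is in segment 2 (τ=3/4); S_2(τ)=22731/28928

y_0=-2 y_1=-5 y_2=2 y_3=0 y_4=-5 y_5=-4
S(15/4) = 22731/28928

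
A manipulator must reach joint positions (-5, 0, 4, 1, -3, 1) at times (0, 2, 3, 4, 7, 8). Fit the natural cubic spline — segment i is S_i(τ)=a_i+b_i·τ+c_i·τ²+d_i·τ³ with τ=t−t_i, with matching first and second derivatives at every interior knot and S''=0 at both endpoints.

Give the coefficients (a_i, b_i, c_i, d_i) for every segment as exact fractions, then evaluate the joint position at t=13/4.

  seg 0: a=-5 b=9851/7302 c=0 d=2101/7302
  seg 1: a=0 b=35063/7302 c=2101/1217 d=-18461/7302
  seg 2: a=4 b=2446/3651 c=-14259/2434 d=15979/7302
  seg 3: a=1 b=-32725/7302 c=860/1217 d=2503/21906
  seg 4: a=-3 b=10381/3651 c=4223/2434 d=-4223/7302
S(13/4) = 597485/155776

Δ: Δ0=5/2, Δ1=4, Δ2=-3, Δ3=-4/3, Δ4=4
row 1: diag=6, rhs=9; c'=1/6, d'=3/2
row 2: denom=4−1·1/6=23/6; d'=(-42−1·3/2)/(23/6)=-261/23
row 3: denom=8−1·6/23=178/23; d'=(10−1·-261/23)/(178/23)=491/178
row 4: denom=8−3·69/178=1217/178; d'=(32−3·491/178)/(1217/178)=4223/1217
back: M4=4223/1217
back: M3=491/178−69/178·4223/1217=1720/1217
back: M2=-261/23−6/23·1720/1217=-14259/1217
back: M1=3/2−1/6·-14259/1217=4202/1217
M: M0=0, M1=4202/1217, M2=-14259/1217, M3=1720/1217, M4=4223/1217, M5=0
seg 0: a=-5, c=M0/2=0, d=(M1−M0)/(6·2)=2101/7302, b=Δ0−h0·(2M0+M1)/6=9851/7302
seg 1: a=0, c=M1/2=2101/1217, d=(M2−M1)/(6·1)=-18461/7302, b=Δ1−h1·(2M1+M2)/6=35063/7302
seg 2: a=4, c=M2/2=-14259/2434, d=(M3−M2)/(6·1)=15979/7302, b=Δ2−h2·(2M2+M3)/6=2446/3651
seg 3: a=1, c=M3/2=860/1217, d=(M4−M3)/(6·3)=2503/21906, b=Δ3−h3·(2M3+M4)/6=-32725/7302
seg 4: a=-3, c=M4/2=4223/2434, d=(M5−M4)/(6·1)=-4223/7302, b=Δ4−h4·(2M4+M5)/6=10381/3651
t_q=13/4 → seg 2, τ=1/4; S=4+2446/3651·τ+-14259/2434·τ²+15979/7302·τ³=597485/155776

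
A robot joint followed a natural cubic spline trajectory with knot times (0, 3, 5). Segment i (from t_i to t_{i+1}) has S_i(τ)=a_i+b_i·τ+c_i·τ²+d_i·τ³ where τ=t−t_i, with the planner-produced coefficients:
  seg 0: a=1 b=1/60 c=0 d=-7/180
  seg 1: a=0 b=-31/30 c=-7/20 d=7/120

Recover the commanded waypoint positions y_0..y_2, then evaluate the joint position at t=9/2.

y_0 = S_0(0) = a_0 = 1
y_1 = S_1(0) = a_1 = 0
y_2 = S_1(2) = -3
t_q=9/2 is in segment 1 (τ=3/2); S_1(τ)=-137/64

y_0=1 y_1=0 y_2=-3
S(9/2) = -137/64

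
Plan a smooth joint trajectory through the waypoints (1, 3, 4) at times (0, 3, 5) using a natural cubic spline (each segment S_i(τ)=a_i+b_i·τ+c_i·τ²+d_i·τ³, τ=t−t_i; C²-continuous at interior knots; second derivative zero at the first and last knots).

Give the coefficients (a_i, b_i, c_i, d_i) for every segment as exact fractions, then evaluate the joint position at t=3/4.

Δ: Δ0=2/3, Δ1=1/2
row 1: diag=10, rhs=-1; c'=1/5, d'=-1/10
back: M1=-1/10
M: M0=0, M1=-1/10, M2=0
seg 0: a=1, c=M0/2=0, d=(M1−M0)/(6·3)=-1/180, b=Δ0−h0·(2M0+M1)/6=43/60
seg 1: a=3, c=M1/2=-1/20, d=(M2−M1)/(6·2)=1/120, b=Δ1−h1·(2M1+M2)/6=17/30
t_q=3/4 → seg 0, τ=3/4; S=1+43/60·τ+0·τ²+-1/180·τ³=393/256

  seg 0: a=1 b=43/60 c=0 d=-1/180
  seg 1: a=3 b=17/30 c=-1/20 d=1/120
S(3/4) = 393/256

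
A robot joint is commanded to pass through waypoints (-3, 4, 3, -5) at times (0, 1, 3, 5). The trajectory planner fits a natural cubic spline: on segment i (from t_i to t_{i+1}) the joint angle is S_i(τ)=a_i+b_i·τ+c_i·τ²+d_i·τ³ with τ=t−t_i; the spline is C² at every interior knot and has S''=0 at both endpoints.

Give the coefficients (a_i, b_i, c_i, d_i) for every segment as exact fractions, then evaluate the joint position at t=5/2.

  seg 0: a=-3 b=361/44 c=0 d=-53/44
  seg 1: a=4 b=101/22 c=-159/44 d=47/88
  seg 2: a=3 b=-38/11 c=-9/22 d=3/44
S(5/2) = 3209/704

Δ: Δ0=7, Δ1=-1/2, Δ2=-4
row 1: diag=6, rhs=-45; c'=1/3, d'=-15/2
row 2: denom=8−2·1/3=22/3; d'=(-21−2·-15/2)/(22/3)=-9/11
back: M2=-9/11
back: M1=-15/2−1/3·-9/11=-159/22
M: M0=0, M1=-159/22, M2=-9/11, M3=0
seg 0: a=-3, c=M0/2=0, d=(M1−M0)/(6·1)=-53/44, b=Δ0−h0·(2M0+M1)/6=361/44
seg 1: a=4, c=M1/2=-159/44, d=(M2−M1)/(6·2)=47/88, b=Δ1−h1·(2M1+M2)/6=101/22
seg 2: a=3, c=M2/2=-9/22, d=(M3−M2)/(6·2)=3/44, b=Δ2−h2·(2M2+M3)/6=-38/11
t_q=5/2 → seg 1, τ=3/2; S=4+101/22·τ+-159/44·τ²+47/88·τ³=3209/704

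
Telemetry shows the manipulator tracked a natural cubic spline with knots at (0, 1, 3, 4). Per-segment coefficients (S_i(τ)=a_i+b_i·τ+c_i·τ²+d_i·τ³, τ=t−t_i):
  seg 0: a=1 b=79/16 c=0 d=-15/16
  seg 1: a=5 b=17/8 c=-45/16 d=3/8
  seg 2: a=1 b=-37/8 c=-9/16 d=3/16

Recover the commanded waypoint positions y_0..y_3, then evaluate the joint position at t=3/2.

y_0 = S_0(0) = a_0 = 1
y_1 = S_1(0) = a_1 = 5
y_2 = S_2(0) = a_2 = 1
y_3 = S_2(1) = -4
t_q=3/2 is in segment 1 (τ=1/2); S_1(τ)=173/32

y_0=1 y_1=5 y_2=1 y_3=-4
S(3/2) = 173/32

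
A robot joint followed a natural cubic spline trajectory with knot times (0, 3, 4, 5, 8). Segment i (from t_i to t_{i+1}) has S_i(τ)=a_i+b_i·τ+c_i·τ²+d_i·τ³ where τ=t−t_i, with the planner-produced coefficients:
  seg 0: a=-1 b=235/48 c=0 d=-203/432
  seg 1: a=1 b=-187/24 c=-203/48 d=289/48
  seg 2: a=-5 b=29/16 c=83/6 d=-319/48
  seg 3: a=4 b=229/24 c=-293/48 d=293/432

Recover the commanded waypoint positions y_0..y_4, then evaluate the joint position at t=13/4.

y_0 = S_0(0) = a_0 = -1
y_1 = S_1(0) = a_1 = 1
y_2 = S_2(0) = a_2 = -5
y_3 = S_3(0) = a_3 = 4
y_4 = S_3(3) = -4
t_q=13/4 is in segment 1 (τ=1/4); S_1(τ)=-1145/1024

y_0=-1 y_1=1 y_2=-5 y_3=4 y_4=-4
S(13/4) = -1145/1024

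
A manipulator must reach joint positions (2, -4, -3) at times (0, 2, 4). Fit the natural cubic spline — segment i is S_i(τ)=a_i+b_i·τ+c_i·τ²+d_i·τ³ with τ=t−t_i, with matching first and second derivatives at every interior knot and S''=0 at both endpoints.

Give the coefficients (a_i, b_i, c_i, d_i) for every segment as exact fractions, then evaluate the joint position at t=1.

Δ: Δ0=-3, Δ1=1/2
row 1: diag=8, rhs=21; c'=1/4, d'=21/8
back: M1=21/8
M: M0=0, M1=21/8, M2=0
seg 0: a=2, c=M0/2=0, d=(M1−M0)/(6·2)=7/32, b=Δ0−h0·(2M0+M1)/6=-31/8
seg 1: a=-4, c=M1/2=21/16, d=(M2−M1)/(6·2)=-7/32, b=Δ1−h1·(2M1+M2)/6=-5/4
t_q=1 → seg 0, τ=1; S=2+-31/8·τ+0·τ²+7/32·τ³=-53/32

  seg 0: a=2 b=-31/8 c=0 d=7/32
  seg 1: a=-4 b=-5/4 c=21/16 d=-7/32
S(1) = -53/32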